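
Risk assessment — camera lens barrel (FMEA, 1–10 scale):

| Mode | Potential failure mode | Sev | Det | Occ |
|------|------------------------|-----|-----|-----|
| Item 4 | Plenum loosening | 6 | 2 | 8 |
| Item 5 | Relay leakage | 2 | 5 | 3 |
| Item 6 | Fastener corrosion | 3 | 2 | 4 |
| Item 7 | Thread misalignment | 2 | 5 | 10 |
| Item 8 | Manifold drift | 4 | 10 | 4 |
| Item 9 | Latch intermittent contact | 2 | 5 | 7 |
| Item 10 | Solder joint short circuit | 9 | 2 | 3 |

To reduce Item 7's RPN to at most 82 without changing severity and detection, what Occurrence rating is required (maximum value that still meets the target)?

Item 7: S=2, O=10, D=5 → current RPN = 100.
Fixed product = 10. Need 10 × O ≤ 82, so O ≤ 82/10 = 8.20.
Maximum integer Occurrence rating = 8 (gives RPN 80; O=9 would give 90 > 82).

8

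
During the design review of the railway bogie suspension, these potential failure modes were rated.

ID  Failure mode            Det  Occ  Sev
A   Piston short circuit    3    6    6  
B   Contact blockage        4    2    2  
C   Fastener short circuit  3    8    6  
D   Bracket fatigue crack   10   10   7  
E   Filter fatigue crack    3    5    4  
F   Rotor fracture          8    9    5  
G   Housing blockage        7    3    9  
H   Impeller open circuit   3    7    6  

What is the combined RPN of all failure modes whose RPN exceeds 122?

1519

RPN = Severity × Occurrence × Detection:
  A: 6 × 6 × 3 = 108
  B: 2 × 2 × 4 = 16
  C: 6 × 8 × 3 = 144
  D: 7 × 10 × 10 = 700
  E: 4 × 5 × 3 = 60
  F: 5 × 9 × 8 = 360
  G: 9 × 3 × 7 = 189
  H: 6 × 7 × 3 = 126
RPN > 122: C (144), D (700), F (360), G (189), H (126).
Sum: 144 + 700 + 360 + 189 + 126 = 1519.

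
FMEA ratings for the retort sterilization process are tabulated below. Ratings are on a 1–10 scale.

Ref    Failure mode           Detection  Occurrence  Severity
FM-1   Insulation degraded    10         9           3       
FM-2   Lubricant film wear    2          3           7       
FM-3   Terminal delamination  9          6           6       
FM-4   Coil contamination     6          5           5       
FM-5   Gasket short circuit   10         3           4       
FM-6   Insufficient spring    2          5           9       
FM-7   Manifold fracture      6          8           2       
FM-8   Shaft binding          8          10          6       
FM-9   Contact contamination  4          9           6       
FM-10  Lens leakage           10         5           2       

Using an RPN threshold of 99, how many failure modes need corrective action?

7

RPN = Severity × Occurrence × Detection:
  FM-1: 3 × 9 × 10 = 270
  FM-2: 7 × 3 × 2 = 42
  FM-3: 6 × 6 × 9 = 324
  FM-4: 5 × 5 × 6 = 150
  FM-5: 4 × 3 × 10 = 120
  FM-6: 9 × 5 × 2 = 90
  FM-7: 2 × 8 × 6 = 96
  FM-8: 6 × 10 × 8 = 480
  FM-9: 6 × 9 × 4 = 216
  FM-10: 2 × 5 × 10 = 100
Modes with RPN ≥ 99: FM-1 (270), FM-3 (324), FM-4 (150), FM-5 (120), FM-8 (480), FM-9 (216), FM-10 (100) → 7.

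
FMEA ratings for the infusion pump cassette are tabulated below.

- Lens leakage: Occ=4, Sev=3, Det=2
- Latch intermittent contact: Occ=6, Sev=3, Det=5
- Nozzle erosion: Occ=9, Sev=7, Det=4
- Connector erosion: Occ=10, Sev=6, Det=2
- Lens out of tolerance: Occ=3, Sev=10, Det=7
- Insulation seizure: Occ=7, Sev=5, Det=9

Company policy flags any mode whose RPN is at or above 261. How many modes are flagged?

RPN = Severity × Occurrence × Detection:
  Lens leakage: 3 × 4 × 2 = 24
  Latch intermittent contact: 3 × 6 × 5 = 90
  Nozzle erosion: 7 × 9 × 4 = 252
  Connector erosion: 6 × 10 × 2 = 120
  Lens out of tolerance: 10 × 3 × 7 = 210
  Insulation seizure: 5 × 7 × 9 = 315
Modes with RPN ≥ 261: Insulation seizure (315) → 1.

1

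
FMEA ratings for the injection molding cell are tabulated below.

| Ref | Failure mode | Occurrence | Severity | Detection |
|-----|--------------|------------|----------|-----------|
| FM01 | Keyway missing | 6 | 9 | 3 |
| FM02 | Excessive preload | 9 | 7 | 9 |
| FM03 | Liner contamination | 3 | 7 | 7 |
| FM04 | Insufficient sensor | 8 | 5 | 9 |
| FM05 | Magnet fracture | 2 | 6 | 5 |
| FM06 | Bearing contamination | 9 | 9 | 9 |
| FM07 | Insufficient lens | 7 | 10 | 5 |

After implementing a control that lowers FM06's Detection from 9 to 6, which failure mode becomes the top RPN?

RPN = Severity × Occurrence × Detection:
  FM01: 9 × 6 × 3 = 162
  FM02: 7 × 9 × 9 = 567
  FM03: 7 × 3 × 7 = 147
  FM04: 5 × 8 × 9 = 360
  FM05: 6 × 2 × 5 = 60
  FM06: 9 × 9 × 9 = 729
  FM07: 10 × 7 × 5 = 350
After action: FM06 → 9 × 9 × 6 = 486.
Revised RPNs: FM02=567, FM06=486, FM04=360, FM07=350, FM01=162, FM03=147, FM05=60.
Highest is now FM02 (567).

FM02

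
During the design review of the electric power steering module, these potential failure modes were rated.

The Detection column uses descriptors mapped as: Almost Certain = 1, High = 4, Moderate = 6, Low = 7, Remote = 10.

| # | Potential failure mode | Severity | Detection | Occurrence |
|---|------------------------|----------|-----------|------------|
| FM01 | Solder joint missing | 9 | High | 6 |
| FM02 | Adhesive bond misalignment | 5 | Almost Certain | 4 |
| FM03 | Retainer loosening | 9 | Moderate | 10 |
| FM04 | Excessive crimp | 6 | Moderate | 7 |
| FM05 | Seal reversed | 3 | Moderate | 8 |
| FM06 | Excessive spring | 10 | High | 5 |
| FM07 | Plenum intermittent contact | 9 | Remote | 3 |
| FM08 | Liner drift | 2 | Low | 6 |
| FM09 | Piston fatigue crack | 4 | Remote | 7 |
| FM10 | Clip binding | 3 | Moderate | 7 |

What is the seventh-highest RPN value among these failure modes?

RPN = Severity × Occurrence × Detection:
  FM01: 9 × 6 × 4 = 216
  FM02: 5 × 4 × 1 = 20
  FM03: 9 × 10 × 6 = 540
  FM04: 6 × 7 × 6 = 252
  FM05: 3 × 8 × 6 = 144
  FM06: 10 × 5 × 4 = 200
  FM07: 9 × 3 × 10 = 270
  FM08: 2 × 6 × 7 = 84
  FM09: 4 × 7 × 10 = 280
  FM10: 3 × 7 × 6 = 126
Sorted descending: 540, 280, 270, 252, 216, 200, 144, 126, 84, 20.
The seventh-highest RPN is 144 (FM05).

144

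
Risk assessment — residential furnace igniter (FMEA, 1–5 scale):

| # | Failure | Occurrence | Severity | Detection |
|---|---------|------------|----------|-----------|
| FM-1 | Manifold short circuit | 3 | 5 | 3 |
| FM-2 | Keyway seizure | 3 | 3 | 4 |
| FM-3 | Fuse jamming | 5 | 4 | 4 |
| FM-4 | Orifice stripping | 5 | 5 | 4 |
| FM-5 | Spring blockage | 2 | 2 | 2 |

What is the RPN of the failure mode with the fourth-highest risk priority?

36

RPN = Severity × Occurrence × Detection:
  FM-1: 5 × 3 × 3 = 45
  FM-2: 3 × 3 × 4 = 36
  FM-3: 4 × 5 × 4 = 80
  FM-4: 5 × 5 × 4 = 100
  FM-5: 2 × 2 × 2 = 8
Sorted descending: 100, 80, 45, 36, 8.
The fourth-highest RPN is 36 (FM-2).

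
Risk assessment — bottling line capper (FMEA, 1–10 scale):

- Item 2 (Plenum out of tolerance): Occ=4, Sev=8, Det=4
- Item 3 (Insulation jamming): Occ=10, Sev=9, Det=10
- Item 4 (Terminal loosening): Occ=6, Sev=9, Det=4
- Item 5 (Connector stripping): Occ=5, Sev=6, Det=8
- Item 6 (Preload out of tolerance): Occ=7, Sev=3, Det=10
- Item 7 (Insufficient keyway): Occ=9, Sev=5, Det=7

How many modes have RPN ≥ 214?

RPN = Severity × Occurrence × Detection:
  Item 2: 8 × 4 × 4 = 128
  Item 3: 9 × 10 × 10 = 900
  Item 4: 9 × 6 × 4 = 216
  Item 5: 6 × 5 × 8 = 240
  Item 6: 3 × 7 × 10 = 210
  Item 7: 5 × 9 × 7 = 315
Modes with RPN ≥ 214: Item 3 (900), Item 4 (216), Item 5 (240), Item 7 (315) → 4.

4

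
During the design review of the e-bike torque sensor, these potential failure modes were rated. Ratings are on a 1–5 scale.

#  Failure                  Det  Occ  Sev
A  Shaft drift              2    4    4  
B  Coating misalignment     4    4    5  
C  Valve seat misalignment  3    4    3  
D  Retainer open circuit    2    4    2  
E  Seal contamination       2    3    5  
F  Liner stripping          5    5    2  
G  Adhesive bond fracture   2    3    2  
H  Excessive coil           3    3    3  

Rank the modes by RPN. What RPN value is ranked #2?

50

RPN = Severity × Occurrence × Detection:
  A: 4 × 4 × 2 = 32
  B: 5 × 4 × 4 = 80
  C: 3 × 4 × 3 = 36
  D: 2 × 4 × 2 = 16
  E: 5 × 3 × 2 = 30
  F: 2 × 5 × 5 = 50
  G: 2 × 3 × 2 = 12
  H: 3 × 3 × 3 = 27
Sorted descending: 80, 50, 36, 32, 30, 27, 16, 12.
The second-highest RPN is 50 (F).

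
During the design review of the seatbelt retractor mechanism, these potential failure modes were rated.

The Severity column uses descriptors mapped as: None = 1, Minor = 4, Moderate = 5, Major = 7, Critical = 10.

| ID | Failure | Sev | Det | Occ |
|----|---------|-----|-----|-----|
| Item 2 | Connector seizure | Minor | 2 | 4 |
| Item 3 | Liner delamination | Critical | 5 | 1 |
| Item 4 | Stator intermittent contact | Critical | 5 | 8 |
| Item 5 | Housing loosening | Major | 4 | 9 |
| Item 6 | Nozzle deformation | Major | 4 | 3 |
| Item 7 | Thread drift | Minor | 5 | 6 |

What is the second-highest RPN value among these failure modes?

RPN = Severity × Occurrence × Detection:
  Item 2: 4 × 4 × 2 = 32
  Item 3: 10 × 1 × 5 = 50
  Item 4: 10 × 8 × 5 = 400
  Item 5: 7 × 9 × 4 = 252
  Item 6: 7 × 3 × 4 = 84
  Item 7: 4 × 6 × 5 = 120
Sorted descending: 400, 252, 120, 84, 50, 32.
The second-highest RPN is 252 (Item 5).

252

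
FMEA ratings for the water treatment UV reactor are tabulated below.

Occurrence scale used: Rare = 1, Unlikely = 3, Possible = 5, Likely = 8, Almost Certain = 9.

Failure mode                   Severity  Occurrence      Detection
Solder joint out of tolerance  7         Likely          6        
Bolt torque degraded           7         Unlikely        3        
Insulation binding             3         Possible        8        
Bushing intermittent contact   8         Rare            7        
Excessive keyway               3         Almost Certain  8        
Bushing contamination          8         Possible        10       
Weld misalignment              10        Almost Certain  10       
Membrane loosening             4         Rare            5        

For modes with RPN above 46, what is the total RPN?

RPN = Severity × Occurrence × Detection:
  Solder joint out of tolerance: 7 × 8 × 6 = 336
  Bolt torque degraded: 7 × 3 × 3 = 63
  Insulation binding: 3 × 5 × 8 = 120
  Bushing intermittent contact: 8 × 1 × 7 = 56
  Excessive keyway: 3 × 9 × 8 = 216
  Bushing contamination: 8 × 5 × 10 = 400
  Weld misalignment: 10 × 9 × 10 = 900
  Membrane loosening: 4 × 1 × 5 = 20
RPN > 46: Solder joint out of tolerance (336), Bolt torque degraded (63), Insulation binding (120), Bushing intermittent contact (56), Excessive keyway (216), Bushing contamination (400), Weld misalignment (900).
Sum: 336 + 63 + 120 + 56 + 216 + 400 + 900 = 2091.

2091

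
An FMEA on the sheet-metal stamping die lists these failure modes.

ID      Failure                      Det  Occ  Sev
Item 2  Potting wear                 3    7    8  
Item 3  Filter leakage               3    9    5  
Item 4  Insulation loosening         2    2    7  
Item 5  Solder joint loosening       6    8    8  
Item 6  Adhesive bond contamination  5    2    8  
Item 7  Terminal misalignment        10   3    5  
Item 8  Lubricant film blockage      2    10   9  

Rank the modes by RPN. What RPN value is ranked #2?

RPN = Severity × Occurrence × Detection:
  Item 2: 8 × 7 × 3 = 168
  Item 3: 5 × 9 × 3 = 135
  Item 4: 7 × 2 × 2 = 28
  Item 5: 8 × 8 × 6 = 384
  Item 6: 8 × 2 × 5 = 80
  Item 7: 5 × 3 × 10 = 150
  Item 8: 9 × 10 × 2 = 180
Sorted descending: 384, 180, 168, 150, 135, 80, 28.
The second-highest RPN is 180 (Item 8).

180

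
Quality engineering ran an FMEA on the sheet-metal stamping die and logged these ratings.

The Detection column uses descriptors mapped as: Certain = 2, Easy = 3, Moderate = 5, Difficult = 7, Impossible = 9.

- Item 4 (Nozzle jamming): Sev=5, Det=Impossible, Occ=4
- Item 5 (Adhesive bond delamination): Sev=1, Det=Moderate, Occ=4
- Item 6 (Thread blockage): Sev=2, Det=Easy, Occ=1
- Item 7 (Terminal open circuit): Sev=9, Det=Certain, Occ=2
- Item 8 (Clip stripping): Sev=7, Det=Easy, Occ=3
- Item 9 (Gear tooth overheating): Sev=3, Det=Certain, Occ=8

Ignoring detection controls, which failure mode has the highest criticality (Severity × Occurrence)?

Criticality = Severity × Occurrence:
  Item 4: 5 × 4 = 20
  Item 5: 1 × 4 = 4
  Item 6: 2 × 1 = 2
  Item 7: 9 × 2 = 18
  Item 8: 7 × 3 = 21
  Item 9: 3 × 8 = 24
Highest criticality is 24 → Item 9.

Item 9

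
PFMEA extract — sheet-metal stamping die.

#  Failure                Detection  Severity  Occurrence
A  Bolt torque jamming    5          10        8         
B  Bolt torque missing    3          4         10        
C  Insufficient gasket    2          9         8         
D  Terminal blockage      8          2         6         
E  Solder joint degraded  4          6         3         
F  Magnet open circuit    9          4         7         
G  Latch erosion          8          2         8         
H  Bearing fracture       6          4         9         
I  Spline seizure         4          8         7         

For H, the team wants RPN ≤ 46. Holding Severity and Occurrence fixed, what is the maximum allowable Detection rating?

1

H: S=4, O=9, D=6 → current RPN = 216.
Fixed product = 36. Need 36 × D ≤ 46, so D ≤ 46/36 = 1.28.
Maximum integer Detection rating = 1 (gives RPN 36; D=2 would give 72 > 46).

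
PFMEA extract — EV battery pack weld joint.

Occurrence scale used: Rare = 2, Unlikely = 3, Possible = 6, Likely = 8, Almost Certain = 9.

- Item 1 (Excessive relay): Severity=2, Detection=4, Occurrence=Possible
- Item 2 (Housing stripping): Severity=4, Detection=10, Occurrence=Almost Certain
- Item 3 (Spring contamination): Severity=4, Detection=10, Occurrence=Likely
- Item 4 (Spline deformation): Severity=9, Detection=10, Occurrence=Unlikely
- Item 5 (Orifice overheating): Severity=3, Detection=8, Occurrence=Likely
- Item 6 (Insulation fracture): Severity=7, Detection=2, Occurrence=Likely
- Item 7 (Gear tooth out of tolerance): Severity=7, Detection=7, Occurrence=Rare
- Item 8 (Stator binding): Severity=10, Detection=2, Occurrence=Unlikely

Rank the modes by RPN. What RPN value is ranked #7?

RPN = Severity × Occurrence × Detection:
  Item 1: 2 × 6 × 4 = 48
  Item 2: 4 × 9 × 10 = 360
  Item 3: 4 × 8 × 10 = 320
  Item 4: 9 × 3 × 10 = 270
  Item 5: 3 × 8 × 8 = 192
  Item 6: 7 × 8 × 2 = 112
  Item 7: 7 × 2 × 7 = 98
  Item 8: 10 × 3 × 2 = 60
Sorted descending: 360, 320, 270, 192, 112, 98, 60, 48.
The seventh-highest RPN is 60 (Item 8).

60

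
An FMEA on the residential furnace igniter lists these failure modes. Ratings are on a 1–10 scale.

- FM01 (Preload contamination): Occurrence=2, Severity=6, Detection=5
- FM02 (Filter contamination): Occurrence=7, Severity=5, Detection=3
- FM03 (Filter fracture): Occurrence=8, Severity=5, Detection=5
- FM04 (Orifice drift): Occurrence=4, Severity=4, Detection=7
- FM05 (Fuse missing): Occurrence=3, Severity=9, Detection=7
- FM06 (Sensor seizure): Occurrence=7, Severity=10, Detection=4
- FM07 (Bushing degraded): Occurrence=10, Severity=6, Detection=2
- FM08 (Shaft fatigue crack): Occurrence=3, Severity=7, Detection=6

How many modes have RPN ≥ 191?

RPN = Severity × Occurrence × Detection:
  FM01: 6 × 2 × 5 = 60
  FM02: 5 × 7 × 3 = 105
  FM03: 5 × 8 × 5 = 200
  FM04: 4 × 4 × 7 = 112
  FM05: 9 × 3 × 7 = 189
  FM06: 10 × 7 × 4 = 280
  FM07: 6 × 10 × 2 = 120
  FM08: 7 × 3 × 6 = 126
Modes with RPN ≥ 191: FM03 (200), FM06 (280) → 2.

2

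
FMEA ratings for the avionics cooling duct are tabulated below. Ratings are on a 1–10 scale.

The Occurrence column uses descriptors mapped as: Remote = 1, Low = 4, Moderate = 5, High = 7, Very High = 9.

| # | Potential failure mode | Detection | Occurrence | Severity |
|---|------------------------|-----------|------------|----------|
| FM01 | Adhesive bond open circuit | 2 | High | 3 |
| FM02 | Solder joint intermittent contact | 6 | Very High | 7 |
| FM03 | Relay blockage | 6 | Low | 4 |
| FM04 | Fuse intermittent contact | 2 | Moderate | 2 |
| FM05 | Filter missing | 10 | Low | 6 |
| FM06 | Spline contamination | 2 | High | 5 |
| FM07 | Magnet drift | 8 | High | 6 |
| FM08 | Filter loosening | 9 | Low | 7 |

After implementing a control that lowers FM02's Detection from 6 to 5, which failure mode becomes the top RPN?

FM07

RPN = Severity × Occurrence × Detection:
  FM01: 3 × 7 × 2 = 42
  FM02: 7 × 9 × 6 = 378
  FM03: 4 × 4 × 6 = 96
  FM04: 2 × 5 × 2 = 20
  FM05: 6 × 4 × 10 = 240
  FM06: 5 × 7 × 2 = 70
  FM07: 6 × 7 × 8 = 336
  FM08: 7 × 4 × 9 = 252
After action: FM02 → 7 × 9 × 5 = 315.
Revised RPNs: FM07=336, FM02=315, FM08=252, FM05=240, FM03=96, FM06=70, FM01=42, FM04=20.
Highest is now FM07 (336).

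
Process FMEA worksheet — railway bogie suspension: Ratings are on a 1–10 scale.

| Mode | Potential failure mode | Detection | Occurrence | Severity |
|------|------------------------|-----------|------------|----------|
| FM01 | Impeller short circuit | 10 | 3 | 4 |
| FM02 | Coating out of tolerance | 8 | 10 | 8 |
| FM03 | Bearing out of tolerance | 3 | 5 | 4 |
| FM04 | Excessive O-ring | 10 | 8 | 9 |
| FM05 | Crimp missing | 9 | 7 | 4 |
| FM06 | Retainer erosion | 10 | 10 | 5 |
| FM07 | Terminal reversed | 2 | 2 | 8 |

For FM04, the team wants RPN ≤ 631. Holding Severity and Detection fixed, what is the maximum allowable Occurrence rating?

7

FM04: S=9, O=8, D=10 → current RPN = 720.
Fixed product = 90. Need 90 × O ≤ 631, so O ≤ 631/90 = 7.01.
Maximum integer Occurrence rating = 7 (gives RPN 630; O=8 would give 720 > 631).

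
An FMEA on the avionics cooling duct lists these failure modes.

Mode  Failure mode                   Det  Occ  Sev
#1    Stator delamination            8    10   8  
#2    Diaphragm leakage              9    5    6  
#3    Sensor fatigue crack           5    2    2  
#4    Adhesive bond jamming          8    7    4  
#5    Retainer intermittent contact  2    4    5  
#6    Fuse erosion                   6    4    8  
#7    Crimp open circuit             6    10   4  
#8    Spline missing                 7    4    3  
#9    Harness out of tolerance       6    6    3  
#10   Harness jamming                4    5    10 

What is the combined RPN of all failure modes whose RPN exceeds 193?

RPN = Severity × Occurrence × Detection:
  #1: 8 × 10 × 8 = 640
  #2: 6 × 5 × 9 = 270
  #3: 2 × 2 × 5 = 20
  #4: 4 × 7 × 8 = 224
  #5: 5 × 4 × 2 = 40
  #6: 8 × 4 × 6 = 192
  #7: 4 × 10 × 6 = 240
  #8: 3 × 4 × 7 = 84
  #9: 3 × 6 × 6 = 108
  #10: 10 × 5 × 4 = 200
RPN > 193: #1 (640), #2 (270), #4 (224), #7 (240), #10 (200).
Sum: 640 + 270 + 224 + 240 + 200 = 1574.

1574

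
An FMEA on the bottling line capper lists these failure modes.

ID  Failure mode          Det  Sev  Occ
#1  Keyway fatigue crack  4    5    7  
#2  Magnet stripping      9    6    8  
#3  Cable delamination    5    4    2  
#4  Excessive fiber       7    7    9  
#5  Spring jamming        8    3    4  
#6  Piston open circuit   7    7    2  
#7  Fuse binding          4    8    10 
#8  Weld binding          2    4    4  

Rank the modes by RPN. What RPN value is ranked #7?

40

RPN = Severity × Occurrence × Detection:
  #1: 5 × 7 × 4 = 140
  #2: 6 × 8 × 9 = 432
  #3: 4 × 2 × 5 = 40
  #4: 7 × 9 × 7 = 441
  #5: 3 × 4 × 8 = 96
  #6: 7 × 2 × 7 = 98
  #7: 8 × 10 × 4 = 320
  #8: 4 × 4 × 2 = 32
Sorted descending: 441, 432, 320, 140, 98, 96, 40, 32.
The seventh-highest RPN is 40 (#3).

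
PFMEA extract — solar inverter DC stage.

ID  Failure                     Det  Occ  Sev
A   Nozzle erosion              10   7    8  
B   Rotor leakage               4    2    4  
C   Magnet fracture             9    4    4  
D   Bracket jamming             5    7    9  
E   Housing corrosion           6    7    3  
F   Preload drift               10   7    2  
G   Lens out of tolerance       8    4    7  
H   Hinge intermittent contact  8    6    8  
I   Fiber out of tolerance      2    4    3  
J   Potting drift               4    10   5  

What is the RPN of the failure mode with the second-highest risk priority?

RPN = Severity × Occurrence × Detection:
  A: 8 × 7 × 10 = 560
  B: 4 × 2 × 4 = 32
  C: 4 × 4 × 9 = 144
  D: 9 × 7 × 5 = 315
  E: 3 × 7 × 6 = 126
  F: 2 × 7 × 10 = 140
  G: 7 × 4 × 8 = 224
  H: 8 × 6 × 8 = 384
  I: 3 × 4 × 2 = 24
  J: 5 × 10 × 4 = 200
Sorted descending: 560, 384, 315, 224, 200, 144, 140, 126, 32, 24.
The second-highest RPN is 384 (H).

384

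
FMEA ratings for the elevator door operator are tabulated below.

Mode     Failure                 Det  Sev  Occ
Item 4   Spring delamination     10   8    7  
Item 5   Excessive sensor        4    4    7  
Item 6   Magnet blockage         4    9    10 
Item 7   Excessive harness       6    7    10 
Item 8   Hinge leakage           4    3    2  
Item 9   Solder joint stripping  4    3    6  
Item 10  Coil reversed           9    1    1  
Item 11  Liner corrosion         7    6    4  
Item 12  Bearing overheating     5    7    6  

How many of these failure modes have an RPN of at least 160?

5

RPN = Severity × Occurrence × Detection:
  Item 4: 8 × 7 × 10 = 560
  Item 5: 4 × 7 × 4 = 112
  Item 6: 9 × 10 × 4 = 360
  Item 7: 7 × 10 × 6 = 420
  Item 8: 3 × 2 × 4 = 24
  Item 9: 3 × 6 × 4 = 72
  Item 10: 1 × 1 × 9 = 9
  Item 11: 6 × 4 × 7 = 168
  Item 12: 7 × 6 × 5 = 210
Modes with RPN ≥ 160: Item 4 (560), Item 6 (360), Item 7 (420), Item 11 (168), Item 12 (210) → 5.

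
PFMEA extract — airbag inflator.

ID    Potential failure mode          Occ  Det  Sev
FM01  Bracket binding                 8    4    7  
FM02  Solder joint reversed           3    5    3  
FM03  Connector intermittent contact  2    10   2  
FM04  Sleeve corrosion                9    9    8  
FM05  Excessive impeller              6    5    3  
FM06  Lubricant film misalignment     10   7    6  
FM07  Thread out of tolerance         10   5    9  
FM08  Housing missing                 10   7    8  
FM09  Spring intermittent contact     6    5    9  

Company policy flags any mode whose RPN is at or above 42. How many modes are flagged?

8

RPN = Severity × Occurrence × Detection:
  FM01: 7 × 8 × 4 = 224
  FM02: 3 × 3 × 5 = 45
  FM03: 2 × 2 × 10 = 40
  FM04: 8 × 9 × 9 = 648
  FM05: 3 × 6 × 5 = 90
  FM06: 6 × 10 × 7 = 420
  FM07: 9 × 10 × 5 = 450
  FM08: 8 × 10 × 7 = 560
  FM09: 9 × 6 × 5 = 270
Modes with RPN ≥ 42: FM01 (224), FM02 (45), FM04 (648), FM05 (90), FM06 (420), FM07 (450), FM08 (560), FM09 (270) → 8.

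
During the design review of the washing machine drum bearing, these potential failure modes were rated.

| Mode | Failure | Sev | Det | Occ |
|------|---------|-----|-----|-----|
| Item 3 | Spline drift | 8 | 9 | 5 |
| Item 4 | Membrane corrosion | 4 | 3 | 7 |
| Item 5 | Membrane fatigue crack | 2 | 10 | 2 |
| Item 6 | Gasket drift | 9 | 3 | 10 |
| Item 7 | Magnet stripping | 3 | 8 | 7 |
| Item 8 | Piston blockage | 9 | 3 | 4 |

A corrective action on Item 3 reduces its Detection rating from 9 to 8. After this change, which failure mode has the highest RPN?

RPN = Severity × Occurrence × Detection:
  Item 3: 8 × 5 × 9 = 360
  Item 4: 4 × 7 × 3 = 84
  Item 5: 2 × 2 × 10 = 40
  Item 6: 9 × 10 × 3 = 270
  Item 7: 3 × 7 × 8 = 168
  Item 8: 9 × 4 × 3 = 108
After action: Item 3 → 8 × 5 × 8 = 320.
Revised RPNs: Item 3=320, Item 6=270, Item 7=168, Item 8=108, Item 4=84, Item 5=40.
Highest is now Item 3 (320).

Item 3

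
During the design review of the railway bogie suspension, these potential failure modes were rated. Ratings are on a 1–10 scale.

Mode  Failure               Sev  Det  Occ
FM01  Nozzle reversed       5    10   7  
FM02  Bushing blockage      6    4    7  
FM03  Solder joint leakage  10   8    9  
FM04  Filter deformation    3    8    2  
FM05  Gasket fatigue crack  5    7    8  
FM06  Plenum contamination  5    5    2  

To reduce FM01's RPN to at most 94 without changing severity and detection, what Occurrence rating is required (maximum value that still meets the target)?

1

FM01: S=5, O=7, D=10 → current RPN = 350.
Fixed product = 50. Need 50 × O ≤ 94, so O ≤ 94/50 = 1.88.
Maximum integer Occurrence rating = 1 (gives RPN 50; O=2 would give 100 > 94).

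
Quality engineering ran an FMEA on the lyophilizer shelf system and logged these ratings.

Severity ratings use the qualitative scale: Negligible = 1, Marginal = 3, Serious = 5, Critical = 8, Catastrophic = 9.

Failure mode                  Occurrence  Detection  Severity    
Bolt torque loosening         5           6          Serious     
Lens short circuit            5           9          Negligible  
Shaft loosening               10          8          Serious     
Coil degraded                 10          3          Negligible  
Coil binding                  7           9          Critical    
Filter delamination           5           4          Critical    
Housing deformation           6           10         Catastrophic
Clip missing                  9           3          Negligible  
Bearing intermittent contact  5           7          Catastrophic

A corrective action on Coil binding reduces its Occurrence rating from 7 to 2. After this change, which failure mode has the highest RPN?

RPN = Severity × Occurrence × Detection:
  Bolt torque loosening: 5 × 5 × 6 = 150
  Lens short circuit: 1 × 5 × 9 = 45
  Shaft loosening: 5 × 10 × 8 = 400
  Coil degraded: 1 × 10 × 3 = 30
  Coil binding: 8 × 7 × 9 = 504
  Filter delamination: 8 × 5 × 4 = 160
  Housing deformation: 9 × 6 × 10 = 540
  Clip missing: 1 × 9 × 3 = 27
  Bearing intermittent contact: 9 × 5 × 7 = 315
After action: Coil binding → 8 × 2 × 9 = 144.
Revised RPNs: Housing deformation=540, Shaft loosening=400, Bearing intermittent contact=315, Filter delamination=160, Bolt torque loosening=150, Coil binding=144, Lens short circuit=45, Coil degraded=30, Clip missing=27.
Highest is now Housing deformation (540).

Housing deformation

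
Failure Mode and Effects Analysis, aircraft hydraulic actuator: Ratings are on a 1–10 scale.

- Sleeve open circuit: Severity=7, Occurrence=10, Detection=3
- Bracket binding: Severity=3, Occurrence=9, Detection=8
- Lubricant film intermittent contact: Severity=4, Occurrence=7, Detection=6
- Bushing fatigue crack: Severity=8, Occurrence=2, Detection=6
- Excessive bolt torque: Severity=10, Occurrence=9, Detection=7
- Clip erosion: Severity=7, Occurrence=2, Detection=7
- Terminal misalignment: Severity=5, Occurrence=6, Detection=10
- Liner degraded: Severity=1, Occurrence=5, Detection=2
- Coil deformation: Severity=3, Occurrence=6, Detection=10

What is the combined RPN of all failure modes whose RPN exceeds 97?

RPN = Severity × Occurrence × Detection:
  Sleeve open circuit: 7 × 10 × 3 = 210
  Bracket binding: 3 × 9 × 8 = 216
  Lubricant film intermittent contact: 4 × 7 × 6 = 168
  Bushing fatigue crack: 8 × 2 × 6 = 96
  Excessive bolt torque: 10 × 9 × 7 = 630
  Clip erosion: 7 × 2 × 7 = 98
  Terminal misalignment: 5 × 6 × 10 = 300
  Liner degraded: 1 × 5 × 2 = 10
  Coil deformation: 3 × 6 × 10 = 180
RPN > 97: Sleeve open circuit (210), Bracket binding (216), Lubricant film intermittent contact (168), Excessive bolt torque (630), Clip erosion (98), Terminal misalignment (300), Coil deformation (180).
Sum: 210 + 216 + 168 + 630 + 98 + 300 + 180 = 1802.

1802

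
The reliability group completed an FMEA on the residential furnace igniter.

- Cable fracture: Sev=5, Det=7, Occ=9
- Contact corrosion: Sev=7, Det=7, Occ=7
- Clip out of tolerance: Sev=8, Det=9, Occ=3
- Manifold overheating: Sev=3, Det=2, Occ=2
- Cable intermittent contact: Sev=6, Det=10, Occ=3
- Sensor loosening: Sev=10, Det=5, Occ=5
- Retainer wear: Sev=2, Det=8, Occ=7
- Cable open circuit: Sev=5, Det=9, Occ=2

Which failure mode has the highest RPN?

RPN = Severity × Occurrence × Detection:
  Cable fracture: 5 × 9 × 7 = 315
  Contact corrosion: 7 × 7 × 7 = 343
  Clip out of tolerance: 8 × 3 × 9 = 216
  Manifold overheating: 3 × 2 × 2 = 12
  Cable intermittent contact: 6 × 3 × 10 = 180
  Sensor loosening: 10 × 5 × 5 = 250
  Retainer wear: 2 × 7 × 8 = 112
  Cable open circuit: 5 × 2 × 9 = 90
Highest RPN is 343 → Contact corrosion.

Contact corrosion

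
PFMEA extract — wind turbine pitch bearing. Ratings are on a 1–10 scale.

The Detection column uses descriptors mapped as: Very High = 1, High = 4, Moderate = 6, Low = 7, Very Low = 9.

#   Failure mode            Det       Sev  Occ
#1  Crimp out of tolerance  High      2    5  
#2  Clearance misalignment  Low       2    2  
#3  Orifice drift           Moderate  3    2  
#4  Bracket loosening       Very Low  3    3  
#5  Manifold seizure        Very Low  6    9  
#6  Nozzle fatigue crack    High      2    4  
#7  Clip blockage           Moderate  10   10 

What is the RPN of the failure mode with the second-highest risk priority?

RPN = Severity × Occurrence × Detection:
  #1: 2 × 5 × 4 = 40
  #2: 2 × 2 × 7 = 28
  #3: 3 × 2 × 6 = 36
  #4: 3 × 3 × 9 = 81
  #5: 6 × 9 × 9 = 486
  #6: 2 × 4 × 4 = 32
  #7: 10 × 10 × 6 = 600
Sorted descending: 600, 486, 81, 40, 36, 32, 28.
The second-highest RPN is 486 (#5).

486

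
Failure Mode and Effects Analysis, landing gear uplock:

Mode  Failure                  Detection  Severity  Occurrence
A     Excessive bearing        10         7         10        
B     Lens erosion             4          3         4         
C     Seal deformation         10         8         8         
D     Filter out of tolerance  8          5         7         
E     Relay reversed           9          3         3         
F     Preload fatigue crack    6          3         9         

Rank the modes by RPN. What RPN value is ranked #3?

280

RPN = Severity × Occurrence × Detection:
  A: 7 × 10 × 10 = 700
  B: 3 × 4 × 4 = 48
  C: 8 × 8 × 10 = 640
  D: 5 × 7 × 8 = 280
  E: 3 × 3 × 9 = 81
  F: 3 × 9 × 6 = 162
Sorted descending: 700, 640, 280, 162, 81, 48.
The third-highest RPN is 280 (D).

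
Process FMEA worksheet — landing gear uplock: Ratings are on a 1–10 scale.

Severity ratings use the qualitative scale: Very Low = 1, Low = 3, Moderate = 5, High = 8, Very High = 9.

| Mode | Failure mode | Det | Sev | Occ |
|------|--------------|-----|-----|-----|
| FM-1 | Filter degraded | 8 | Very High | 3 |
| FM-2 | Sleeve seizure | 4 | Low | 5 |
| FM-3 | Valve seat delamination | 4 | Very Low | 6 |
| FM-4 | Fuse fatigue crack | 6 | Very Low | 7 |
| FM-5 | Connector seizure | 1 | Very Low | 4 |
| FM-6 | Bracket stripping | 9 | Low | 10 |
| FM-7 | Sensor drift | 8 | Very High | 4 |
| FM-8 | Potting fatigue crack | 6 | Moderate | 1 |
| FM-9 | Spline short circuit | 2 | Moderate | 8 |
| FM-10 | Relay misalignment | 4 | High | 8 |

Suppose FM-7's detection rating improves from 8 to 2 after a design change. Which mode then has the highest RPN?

FM-6

RPN = Severity × Occurrence × Detection:
  FM-1: 9 × 3 × 8 = 216
  FM-2: 3 × 5 × 4 = 60
  FM-3: 1 × 6 × 4 = 24
  FM-4: 1 × 7 × 6 = 42
  FM-5: 1 × 4 × 1 = 4
  FM-6: 3 × 10 × 9 = 270
  FM-7: 9 × 4 × 8 = 288
  FM-8: 5 × 1 × 6 = 30
  FM-9: 5 × 8 × 2 = 80
  FM-10: 8 × 8 × 4 = 256
After action: FM-7 → 9 × 4 × 2 = 72.
Revised RPNs: FM-6=270, FM-10=256, FM-1=216, FM-9=80, FM-7=72, FM-2=60, FM-4=42, FM-8=30, FM-3=24, FM-5=4.
Highest is now FM-6 (270).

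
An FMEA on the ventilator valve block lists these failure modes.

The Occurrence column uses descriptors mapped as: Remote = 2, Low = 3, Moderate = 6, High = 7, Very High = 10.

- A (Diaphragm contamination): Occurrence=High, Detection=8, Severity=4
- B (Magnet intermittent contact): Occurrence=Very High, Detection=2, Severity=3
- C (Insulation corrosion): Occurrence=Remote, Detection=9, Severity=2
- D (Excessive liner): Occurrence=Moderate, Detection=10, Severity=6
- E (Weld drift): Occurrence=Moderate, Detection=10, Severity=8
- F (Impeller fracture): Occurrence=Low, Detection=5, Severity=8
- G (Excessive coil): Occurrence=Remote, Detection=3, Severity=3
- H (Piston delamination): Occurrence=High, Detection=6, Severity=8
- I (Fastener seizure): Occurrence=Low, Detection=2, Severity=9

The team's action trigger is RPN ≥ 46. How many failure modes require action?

7

RPN = Severity × Occurrence × Detection:
  A: 4 × 7 × 8 = 224
  B: 3 × 10 × 2 = 60
  C: 2 × 2 × 9 = 36
  D: 6 × 6 × 10 = 360
  E: 8 × 6 × 10 = 480
  F: 8 × 3 × 5 = 120
  G: 3 × 2 × 3 = 18
  H: 8 × 7 × 6 = 336
  I: 9 × 3 × 2 = 54
Modes with RPN ≥ 46: A (224), B (60), D (360), E (480), F (120), H (336), I (54) → 7.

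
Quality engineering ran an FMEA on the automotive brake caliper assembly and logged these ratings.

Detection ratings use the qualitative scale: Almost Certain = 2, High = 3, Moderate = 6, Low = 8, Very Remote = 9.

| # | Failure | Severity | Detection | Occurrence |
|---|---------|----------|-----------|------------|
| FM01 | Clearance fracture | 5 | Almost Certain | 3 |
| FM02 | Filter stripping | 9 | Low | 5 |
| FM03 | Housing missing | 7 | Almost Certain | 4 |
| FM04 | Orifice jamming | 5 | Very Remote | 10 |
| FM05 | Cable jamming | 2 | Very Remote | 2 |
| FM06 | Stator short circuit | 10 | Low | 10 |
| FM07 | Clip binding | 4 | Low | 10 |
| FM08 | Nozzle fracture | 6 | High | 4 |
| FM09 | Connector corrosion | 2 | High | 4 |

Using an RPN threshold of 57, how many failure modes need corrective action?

RPN = Severity × Occurrence × Detection:
  FM01: 5 × 3 × 2 = 30
  FM02: 9 × 5 × 8 = 360
  FM03: 7 × 4 × 2 = 56
  FM04: 5 × 10 × 9 = 450
  FM05: 2 × 2 × 9 = 36
  FM06: 10 × 10 × 8 = 800
  FM07: 4 × 10 × 8 = 320
  FM08: 6 × 4 × 3 = 72
  FM09: 2 × 4 × 3 = 24
Modes with RPN ≥ 57: FM02 (360), FM04 (450), FM06 (800), FM07 (320), FM08 (72) → 5.

5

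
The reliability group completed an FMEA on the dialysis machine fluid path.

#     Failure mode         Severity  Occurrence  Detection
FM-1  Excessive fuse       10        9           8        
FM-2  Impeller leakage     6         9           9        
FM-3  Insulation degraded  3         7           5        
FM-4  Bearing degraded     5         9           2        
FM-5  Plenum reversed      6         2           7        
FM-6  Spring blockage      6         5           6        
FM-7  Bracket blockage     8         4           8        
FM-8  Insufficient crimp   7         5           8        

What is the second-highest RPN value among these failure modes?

486

RPN = Severity × Occurrence × Detection:
  FM-1: 10 × 9 × 8 = 720
  FM-2: 6 × 9 × 9 = 486
  FM-3: 3 × 7 × 5 = 105
  FM-4: 5 × 9 × 2 = 90
  FM-5: 6 × 2 × 7 = 84
  FM-6: 6 × 5 × 6 = 180
  FM-7: 8 × 4 × 8 = 256
  FM-8: 7 × 5 × 8 = 280
Sorted descending: 720, 486, 280, 256, 180, 105, 90, 84.
The second-highest RPN is 486 (FM-2).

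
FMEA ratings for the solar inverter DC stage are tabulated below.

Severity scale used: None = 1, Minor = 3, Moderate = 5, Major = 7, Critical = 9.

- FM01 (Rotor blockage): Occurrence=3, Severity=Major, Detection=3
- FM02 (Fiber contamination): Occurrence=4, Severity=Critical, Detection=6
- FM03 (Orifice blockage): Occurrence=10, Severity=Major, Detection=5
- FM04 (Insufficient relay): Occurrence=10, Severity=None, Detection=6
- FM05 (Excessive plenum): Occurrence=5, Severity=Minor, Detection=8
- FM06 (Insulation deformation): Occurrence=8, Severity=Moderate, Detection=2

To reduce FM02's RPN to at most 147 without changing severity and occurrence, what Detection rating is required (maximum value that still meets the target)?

4

FM02: S=9, O=4, D=6 → current RPN = 216.
Fixed product = 36. Need 36 × D ≤ 147, so D ≤ 147/36 = 4.08.
Maximum integer Detection rating = 4 (gives RPN 144; D=5 would give 180 > 147).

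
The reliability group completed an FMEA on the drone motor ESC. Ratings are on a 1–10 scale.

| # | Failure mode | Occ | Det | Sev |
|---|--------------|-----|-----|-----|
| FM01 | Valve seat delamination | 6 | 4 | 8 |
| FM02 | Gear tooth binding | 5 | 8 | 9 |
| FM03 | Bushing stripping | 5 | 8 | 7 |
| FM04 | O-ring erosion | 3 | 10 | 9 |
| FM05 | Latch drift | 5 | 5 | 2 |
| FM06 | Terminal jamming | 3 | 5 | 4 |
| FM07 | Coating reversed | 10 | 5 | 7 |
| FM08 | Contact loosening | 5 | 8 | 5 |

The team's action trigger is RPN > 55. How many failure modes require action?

7

RPN = Severity × Occurrence × Detection:
  FM01: 8 × 6 × 4 = 192
  FM02: 9 × 5 × 8 = 360
  FM03: 7 × 5 × 8 = 280
  FM04: 9 × 3 × 10 = 270
  FM05: 2 × 5 × 5 = 50
  FM06: 4 × 3 × 5 = 60
  FM07: 7 × 10 × 5 = 350
  FM08: 5 × 5 × 8 = 200
Modes with RPN > 55: FM01 (192), FM02 (360), FM03 (280), FM04 (270), FM06 (60), FM07 (350), FM08 (200) → 7.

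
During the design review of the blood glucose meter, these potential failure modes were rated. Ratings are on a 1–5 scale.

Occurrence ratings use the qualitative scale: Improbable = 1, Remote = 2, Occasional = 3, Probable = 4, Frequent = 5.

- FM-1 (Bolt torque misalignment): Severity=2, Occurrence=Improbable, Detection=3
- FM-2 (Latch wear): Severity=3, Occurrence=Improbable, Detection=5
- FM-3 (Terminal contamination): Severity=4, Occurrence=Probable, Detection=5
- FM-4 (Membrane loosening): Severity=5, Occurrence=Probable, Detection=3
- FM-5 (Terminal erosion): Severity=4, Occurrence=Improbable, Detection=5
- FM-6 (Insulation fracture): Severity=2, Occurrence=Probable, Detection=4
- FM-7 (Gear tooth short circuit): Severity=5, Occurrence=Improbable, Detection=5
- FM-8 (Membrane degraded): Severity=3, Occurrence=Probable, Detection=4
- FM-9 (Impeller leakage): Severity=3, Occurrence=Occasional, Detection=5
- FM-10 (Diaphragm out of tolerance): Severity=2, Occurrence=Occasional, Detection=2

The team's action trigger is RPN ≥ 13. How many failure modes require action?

8

RPN = Severity × Occurrence × Detection:
  FM-1: 2 × 1 × 3 = 6
  FM-2: 3 × 1 × 5 = 15
  FM-3: 4 × 4 × 5 = 80
  FM-4: 5 × 4 × 3 = 60
  FM-5: 4 × 1 × 5 = 20
  FM-6: 2 × 4 × 4 = 32
  FM-7: 5 × 1 × 5 = 25
  FM-8: 3 × 4 × 4 = 48
  FM-9: 3 × 3 × 5 = 45
  FM-10: 2 × 3 × 2 = 12
Modes with RPN ≥ 13: FM-2 (15), FM-3 (80), FM-4 (60), FM-5 (20), FM-6 (32), FM-7 (25), FM-8 (48), FM-9 (45) → 8.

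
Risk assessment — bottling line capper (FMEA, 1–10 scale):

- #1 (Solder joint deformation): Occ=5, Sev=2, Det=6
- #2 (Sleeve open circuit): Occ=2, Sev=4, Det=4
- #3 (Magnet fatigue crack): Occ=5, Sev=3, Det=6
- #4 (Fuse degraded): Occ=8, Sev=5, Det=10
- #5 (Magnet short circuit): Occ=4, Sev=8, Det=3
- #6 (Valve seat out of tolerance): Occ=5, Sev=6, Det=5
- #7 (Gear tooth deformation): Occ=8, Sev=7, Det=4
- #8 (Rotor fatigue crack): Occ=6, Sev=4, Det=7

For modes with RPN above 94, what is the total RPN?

RPN = Severity × Occurrence × Detection:
  #1: 2 × 5 × 6 = 60
  #2: 4 × 2 × 4 = 32
  #3: 3 × 5 × 6 = 90
  #4: 5 × 8 × 10 = 400
  #5: 8 × 4 × 3 = 96
  #6: 6 × 5 × 5 = 150
  #7: 7 × 8 × 4 = 224
  #8: 4 × 6 × 7 = 168
RPN > 94: #4 (400), #5 (96), #6 (150), #7 (224), #8 (168).
Sum: 400 + 96 + 150 + 224 + 168 = 1038.

1038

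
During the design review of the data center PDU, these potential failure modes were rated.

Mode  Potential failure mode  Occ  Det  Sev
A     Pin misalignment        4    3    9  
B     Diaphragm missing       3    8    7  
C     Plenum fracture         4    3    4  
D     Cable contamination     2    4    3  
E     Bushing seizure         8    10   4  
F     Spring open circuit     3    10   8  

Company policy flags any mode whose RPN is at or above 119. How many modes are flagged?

RPN = Severity × Occurrence × Detection:
  A: 9 × 4 × 3 = 108
  B: 7 × 3 × 8 = 168
  C: 4 × 4 × 3 = 48
  D: 3 × 2 × 4 = 24
  E: 4 × 8 × 10 = 320
  F: 8 × 3 × 10 = 240
Modes with RPN ≥ 119: B (168), E (320), F (240) → 3.

3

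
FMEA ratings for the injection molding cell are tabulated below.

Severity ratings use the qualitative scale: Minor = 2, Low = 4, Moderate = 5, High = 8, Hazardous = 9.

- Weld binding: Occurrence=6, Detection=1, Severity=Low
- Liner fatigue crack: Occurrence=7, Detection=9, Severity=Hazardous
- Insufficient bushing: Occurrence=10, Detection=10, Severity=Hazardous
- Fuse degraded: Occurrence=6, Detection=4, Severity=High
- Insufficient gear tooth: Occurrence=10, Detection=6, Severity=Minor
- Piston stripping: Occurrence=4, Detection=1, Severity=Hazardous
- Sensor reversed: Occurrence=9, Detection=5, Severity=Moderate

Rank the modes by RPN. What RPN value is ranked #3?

225

RPN = Severity × Occurrence × Detection:
  Weld binding: 4 × 6 × 1 = 24
  Liner fatigue crack: 9 × 7 × 9 = 567
  Insufficient bushing: 9 × 10 × 10 = 900
  Fuse degraded: 8 × 6 × 4 = 192
  Insufficient gear tooth: 2 × 10 × 6 = 120
  Piston stripping: 9 × 4 × 1 = 36
  Sensor reversed: 5 × 9 × 5 = 225
Sorted descending: 900, 567, 225, 192, 120, 36, 24.
The third-highest RPN is 225 (Sensor reversed).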